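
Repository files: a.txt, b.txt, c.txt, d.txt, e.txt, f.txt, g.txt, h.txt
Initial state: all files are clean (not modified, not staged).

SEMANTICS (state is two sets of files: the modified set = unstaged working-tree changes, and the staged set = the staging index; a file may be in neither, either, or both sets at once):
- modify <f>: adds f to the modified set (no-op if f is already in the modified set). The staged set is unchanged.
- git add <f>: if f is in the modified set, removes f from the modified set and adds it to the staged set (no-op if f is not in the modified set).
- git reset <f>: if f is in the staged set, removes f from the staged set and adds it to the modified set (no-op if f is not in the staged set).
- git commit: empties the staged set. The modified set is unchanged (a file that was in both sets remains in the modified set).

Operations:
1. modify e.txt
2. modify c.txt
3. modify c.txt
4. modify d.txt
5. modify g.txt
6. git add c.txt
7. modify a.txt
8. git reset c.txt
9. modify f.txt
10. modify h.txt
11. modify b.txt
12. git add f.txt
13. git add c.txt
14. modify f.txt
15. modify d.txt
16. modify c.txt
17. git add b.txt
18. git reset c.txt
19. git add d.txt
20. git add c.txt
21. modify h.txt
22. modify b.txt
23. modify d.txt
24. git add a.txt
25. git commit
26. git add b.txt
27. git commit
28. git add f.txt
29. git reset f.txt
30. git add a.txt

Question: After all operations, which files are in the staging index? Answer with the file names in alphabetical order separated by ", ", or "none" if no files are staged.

After op 1 (modify e.txt): modified={e.txt} staged={none}
After op 2 (modify c.txt): modified={c.txt, e.txt} staged={none}
After op 3 (modify c.txt): modified={c.txt, e.txt} staged={none}
After op 4 (modify d.txt): modified={c.txt, d.txt, e.txt} staged={none}
After op 5 (modify g.txt): modified={c.txt, d.txt, e.txt, g.txt} staged={none}
After op 6 (git add c.txt): modified={d.txt, e.txt, g.txt} staged={c.txt}
After op 7 (modify a.txt): modified={a.txt, d.txt, e.txt, g.txt} staged={c.txt}
After op 8 (git reset c.txt): modified={a.txt, c.txt, d.txt, e.txt, g.txt} staged={none}
After op 9 (modify f.txt): modified={a.txt, c.txt, d.txt, e.txt, f.txt, g.txt} staged={none}
After op 10 (modify h.txt): modified={a.txt, c.txt, d.txt, e.txt, f.txt, g.txt, h.txt} staged={none}
After op 11 (modify b.txt): modified={a.txt, b.txt, c.txt, d.txt, e.txt, f.txt, g.txt, h.txt} staged={none}
After op 12 (git add f.txt): modified={a.txt, b.txt, c.txt, d.txt, e.txt, g.txt, h.txt} staged={f.txt}
After op 13 (git add c.txt): modified={a.txt, b.txt, d.txt, e.txt, g.txt, h.txt} staged={c.txt, f.txt}
After op 14 (modify f.txt): modified={a.txt, b.txt, d.txt, e.txt, f.txt, g.txt, h.txt} staged={c.txt, f.txt}
After op 15 (modify d.txt): modified={a.txt, b.txt, d.txt, e.txt, f.txt, g.txt, h.txt} staged={c.txt, f.txt}
After op 16 (modify c.txt): modified={a.txt, b.txt, c.txt, d.txt, e.txt, f.txt, g.txt, h.txt} staged={c.txt, f.txt}
After op 17 (git add b.txt): modified={a.txt, c.txt, d.txt, e.txt, f.txt, g.txt, h.txt} staged={b.txt, c.txt, f.txt}
After op 18 (git reset c.txt): modified={a.txt, c.txt, d.txt, e.txt, f.txt, g.txt, h.txt} staged={b.txt, f.txt}
After op 19 (git add d.txt): modified={a.txt, c.txt, e.txt, f.txt, g.txt, h.txt} staged={b.txt, d.txt, f.txt}
After op 20 (git add c.txt): modified={a.txt, e.txt, f.txt, g.txt, h.txt} staged={b.txt, c.txt, d.txt, f.txt}
After op 21 (modify h.txt): modified={a.txt, e.txt, f.txt, g.txt, h.txt} staged={b.txt, c.txt, d.txt, f.txt}
After op 22 (modify b.txt): modified={a.txt, b.txt, e.txt, f.txt, g.txt, h.txt} staged={b.txt, c.txt, d.txt, f.txt}
After op 23 (modify d.txt): modified={a.txt, b.txt, d.txt, e.txt, f.txt, g.txt, h.txt} staged={b.txt, c.txt, d.txt, f.txt}
After op 24 (git add a.txt): modified={b.txt, d.txt, e.txt, f.txt, g.txt, h.txt} staged={a.txt, b.txt, c.txt, d.txt, f.txt}
After op 25 (git commit): modified={b.txt, d.txt, e.txt, f.txt, g.txt, h.txt} staged={none}
After op 26 (git add b.txt): modified={d.txt, e.txt, f.txt, g.txt, h.txt} staged={b.txt}
After op 27 (git commit): modified={d.txt, e.txt, f.txt, g.txt, h.txt} staged={none}
After op 28 (git add f.txt): modified={d.txt, e.txt, g.txt, h.txt} staged={f.txt}
After op 29 (git reset f.txt): modified={d.txt, e.txt, f.txt, g.txt, h.txt} staged={none}
After op 30 (git add a.txt): modified={d.txt, e.txt, f.txt, g.txt, h.txt} staged={none}

Answer: none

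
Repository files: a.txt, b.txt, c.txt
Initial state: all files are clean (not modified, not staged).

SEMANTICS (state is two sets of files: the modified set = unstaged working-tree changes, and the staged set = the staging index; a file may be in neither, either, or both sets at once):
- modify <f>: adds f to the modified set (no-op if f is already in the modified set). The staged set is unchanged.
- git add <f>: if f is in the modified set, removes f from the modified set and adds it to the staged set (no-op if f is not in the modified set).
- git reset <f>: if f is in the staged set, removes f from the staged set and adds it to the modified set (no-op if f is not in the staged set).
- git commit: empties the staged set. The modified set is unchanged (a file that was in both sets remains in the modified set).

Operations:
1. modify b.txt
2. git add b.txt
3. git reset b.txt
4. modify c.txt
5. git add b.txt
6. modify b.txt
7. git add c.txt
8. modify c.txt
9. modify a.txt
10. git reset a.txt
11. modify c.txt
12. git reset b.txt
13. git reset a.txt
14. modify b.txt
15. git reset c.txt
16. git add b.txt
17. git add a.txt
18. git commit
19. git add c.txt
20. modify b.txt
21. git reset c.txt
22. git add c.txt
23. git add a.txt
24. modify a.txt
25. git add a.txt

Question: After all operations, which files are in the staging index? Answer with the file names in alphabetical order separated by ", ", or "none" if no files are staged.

After op 1 (modify b.txt): modified={b.txt} staged={none}
After op 2 (git add b.txt): modified={none} staged={b.txt}
After op 3 (git reset b.txt): modified={b.txt} staged={none}
After op 4 (modify c.txt): modified={b.txt, c.txt} staged={none}
After op 5 (git add b.txt): modified={c.txt} staged={b.txt}
After op 6 (modify b.txt): modified={b.txt, c.txt} staged={b.txt}
After op 7 (git add c.txt): modified={b.txt} staged={b.txt, c.txt}
After op 8 (modify c.txt): modified={b.txt, c.txt} staged={b.txt, c.txt}
After op 9 (modify a.txt): modified={a.txt, b.txt, c.txt} staged={b.txt, c.txt}
After op 10 (git reset a.txt): modified={a.txt, b.txt, c.txt} staged={b.txt, c.txt}
After op 11 (modify c.txt): modified={a.txt, b.txt, c.txt} staged={b.txt, c.txt}
After op 12 (git reset b.txt): modified={a.txt, b.txt, c.txt} staged={c.txt}
After op 13 (git reset a.txt): modified={a.txt, b.txt, c.txt} staged={c.txt}
After op 14 (modify b.txt): modified={a.txt, b.txt, c.txt} staged={c.txt}
After op 15 (git reset c.txt): modified={a.txt, b.txt, c.txt} staged={none}
After op 16 (git add b.txt): modified={a.txt, c.txt} staged={b.txt}
After op 17 (git add a.txt): modified={c.txt} staged={a.txt, b.txt}
After op 18 (git commit): modified={c.txt} staged={none}
After op 19 (git add c.txt): modified={none} staged={c.txt}
After op 20 (modify b.txt): modified={b.txt} staged={c.txt}
After op 21 (git reset c.txt): modified={b.txt, c.txt} staged={none}
After op 22 (git add c.txt): modified={b.txt} staged={c.txt}
After op 23 (git add a.txt): modified={b.txt} staged={c.txt}
After op 24 (modify a.txt): modified={a.txt, b.txt} staged={c.txt}
After op 25 (git add a.txt): modified={b.txt} staged={a.txt, c.txt}

Answer: a.txt, c.txt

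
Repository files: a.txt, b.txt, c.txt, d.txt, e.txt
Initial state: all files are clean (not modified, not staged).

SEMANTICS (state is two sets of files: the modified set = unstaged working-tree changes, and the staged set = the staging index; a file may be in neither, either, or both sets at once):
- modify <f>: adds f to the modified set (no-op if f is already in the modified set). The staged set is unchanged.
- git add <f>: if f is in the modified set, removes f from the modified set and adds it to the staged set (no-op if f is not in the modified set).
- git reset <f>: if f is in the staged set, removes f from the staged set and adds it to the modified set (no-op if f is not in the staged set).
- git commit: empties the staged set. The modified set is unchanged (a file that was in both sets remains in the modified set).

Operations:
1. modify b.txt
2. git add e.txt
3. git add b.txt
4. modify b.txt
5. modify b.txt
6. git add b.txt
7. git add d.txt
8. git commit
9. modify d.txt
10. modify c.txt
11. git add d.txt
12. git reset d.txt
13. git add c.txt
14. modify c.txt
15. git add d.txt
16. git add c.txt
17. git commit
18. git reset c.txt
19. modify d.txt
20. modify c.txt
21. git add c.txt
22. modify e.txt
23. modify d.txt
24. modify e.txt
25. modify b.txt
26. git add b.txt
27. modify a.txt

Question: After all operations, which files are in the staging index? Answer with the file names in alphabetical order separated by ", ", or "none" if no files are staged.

After op 1 (modify b.txt): modified={b.txt} staged={none}
After op 2 (git add e.txt): modified={b.txt} staged={none}
After op 3 (git add b.txt): modified={none} staged={b.txt}
After op 4 (modify b.txt): modified={b.txt} staged={b.txt}
After op 5 (modify b.txt): modified={b.txt} staged={b.txt}
After op 6 (git add b.txt): modified={none} staged={b.txt}
After op 7 (git add d.txt): modified={none} staged={b.txt}
After op 8 (git commit): modified={none} staged={none}
After op 9 (modify d.txt): modified={d.txt} staged={none}
After op 10 (modify c.txt): modified={c.txt, d.txt} staged={none}
After op 11 (git add d.txt): modified={c.txt} staged={d.txt}
After op 12 (git reset d.txt): modified={c.txt, d.txt} staged={none}
After op 13 (git add c.txt): modified={d.txt} staged={c.txt}
After op 14 (modify c.txt): modified={c.txt, d.txt} staged={c.txt}
After op 15 (git add d.txt): modified={c.txt} staged={c.txt, d.txt}
After op 16 (git add c.txt): modified={none} staged={c.txt, d.txt}
After op 17 (git commit): modified={none} staged={none}
After op 18 (git reset c.txt): modified={none} staged={none}
After op 19 (modify d.txt): modified={d.txt} staged={none}
After op 20 (modify c.txt): modified={c.txt, d.txt} staged={none}
After op 21 (git add c.txt): modified={d.txt} staged={c.txt}
After op 22 (modify e.txt): modified={d.txt, e.txt} staged={c.txt}
After op 23 (modify d.txt): modified={d.txt, e.txt} staged={c.txt}
After op 24 (modify e.txt): modified={d.txt, e.txt} staged={c.txt}
After op 25 (modify b.txt): modified={b.txt, d.txt, e.txt} staged={c.txt}
After op 26 (git add b.txt): modified={d.txt, e.txt} staged={b.txt, c.txt}
After op 27 (modify a.txt): modified={a.txt, d.txt, e.txt} staged={b.txt, c.txt}

Answer: b.txt, c.txt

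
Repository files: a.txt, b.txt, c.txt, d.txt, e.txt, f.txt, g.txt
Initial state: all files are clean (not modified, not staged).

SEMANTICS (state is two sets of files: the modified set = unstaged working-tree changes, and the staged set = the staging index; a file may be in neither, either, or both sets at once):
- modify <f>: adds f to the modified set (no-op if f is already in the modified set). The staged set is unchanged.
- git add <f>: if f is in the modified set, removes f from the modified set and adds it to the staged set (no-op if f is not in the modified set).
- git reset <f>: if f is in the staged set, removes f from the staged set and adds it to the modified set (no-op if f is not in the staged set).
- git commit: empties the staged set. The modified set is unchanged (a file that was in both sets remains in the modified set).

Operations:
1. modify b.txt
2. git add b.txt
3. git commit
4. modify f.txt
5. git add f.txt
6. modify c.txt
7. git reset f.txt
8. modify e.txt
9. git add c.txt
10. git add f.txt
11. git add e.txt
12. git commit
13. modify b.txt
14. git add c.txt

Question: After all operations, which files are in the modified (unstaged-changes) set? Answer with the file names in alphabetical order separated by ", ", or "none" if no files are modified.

After op 1 (modify b.txt): modified={b.txt} staged={none}
After op 2 (git add b.txt): modified={none} staged={b.txt}
After op 3 (git commit): modified={none} staged={none}
After op 4 (modify f.txt): modified={f.txt} staged={none}
After op 5 (git add f.txt): modified={none} staged={f.txt}
After op 6 (modify c.txt): modified={c.txt} staged={f.txt}
After op 7 (git reset f.txt): modified={c.txt, f.txt} staged={none}
After op 8 (modify e.txt): modified={c.txt, e.txt, f.txt} staged={none}
After op 9 (git add c.txt): modified={e.txt, f.txt} staged={c.txt}
After op 10 (git add f.txt): modified={e.txt} staged={c.txt, f.txt}
After op 11 (git add e.txt): modified={none} staged={c.txt, e.txt, f.txt}
After op 12 (git commit): modified={none} staged={none}
After op 13 (modify b.txt): modified={b.txt} staged={none}
After op 14 (git add c.txt): modified={b.txt} staged={none}

Answer: b.txt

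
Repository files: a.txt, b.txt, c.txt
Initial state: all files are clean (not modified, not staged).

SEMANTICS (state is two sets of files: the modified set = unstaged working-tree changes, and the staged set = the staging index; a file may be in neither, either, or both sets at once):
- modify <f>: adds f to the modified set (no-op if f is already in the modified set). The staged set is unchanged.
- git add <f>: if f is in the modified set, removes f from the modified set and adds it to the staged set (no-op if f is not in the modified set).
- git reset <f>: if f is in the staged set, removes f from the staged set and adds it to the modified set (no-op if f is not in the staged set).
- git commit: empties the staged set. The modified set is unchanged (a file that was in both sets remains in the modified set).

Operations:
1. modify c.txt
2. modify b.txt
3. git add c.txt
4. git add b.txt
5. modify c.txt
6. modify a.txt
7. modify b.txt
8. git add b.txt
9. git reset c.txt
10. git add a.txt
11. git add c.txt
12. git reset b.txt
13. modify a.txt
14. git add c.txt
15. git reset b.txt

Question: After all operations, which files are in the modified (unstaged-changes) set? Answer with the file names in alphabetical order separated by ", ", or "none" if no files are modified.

Answer: a.txt, b.txt

Derivation:
After op 1 (modify c.txt): modified={c.txt} staged={none}
After op 2 (modify b.txt): modified={b.txt, c.txt} staged={none}
After op 3 (git add c.txt): modified={b.txt} staged={c.txt}
After op 4 (git add b.txt): modified={none} staged={b.txt, c.txt}
After op 5 (modify c.txt): modified={c.txt} staged={b.txt, c.txt}
After op 6 (modify a.txt): modified={a.txt, c.txt} staged={b.txt, c.txt}
After op 7 (modify b.txt): modified={a.txt, b.txt, c.txt} staged={b.txt, c.txt}
After op 8 (git add b.txt): modified={a.txt, c.txt} staged={b.txt, c.txt}
After op 9 (git reset c.txt): modified={a.txt, c.txt} staged={b.txt}
After op 10 (git add a.txt): modified={c.txt} staged={a.txt, b.txt}
After op 11 (git add c.txt): modified={none} staged={a.txt, b.txt, c.txt}
After op 12 (git reset b.txt): modified={b.txt} staged={a.txt, c.txt}
After op 13 (modify a.txt): modified={a.txt, b.txt} staged={a.txt, c.txt}
After op 14 (git add c.txt): modified={a.txt, b.txt} staged={a.txt, c.txt}
After op 15 (git reset b.txt): modified={a.txt, b.txt} staged={a.txt, c.txt}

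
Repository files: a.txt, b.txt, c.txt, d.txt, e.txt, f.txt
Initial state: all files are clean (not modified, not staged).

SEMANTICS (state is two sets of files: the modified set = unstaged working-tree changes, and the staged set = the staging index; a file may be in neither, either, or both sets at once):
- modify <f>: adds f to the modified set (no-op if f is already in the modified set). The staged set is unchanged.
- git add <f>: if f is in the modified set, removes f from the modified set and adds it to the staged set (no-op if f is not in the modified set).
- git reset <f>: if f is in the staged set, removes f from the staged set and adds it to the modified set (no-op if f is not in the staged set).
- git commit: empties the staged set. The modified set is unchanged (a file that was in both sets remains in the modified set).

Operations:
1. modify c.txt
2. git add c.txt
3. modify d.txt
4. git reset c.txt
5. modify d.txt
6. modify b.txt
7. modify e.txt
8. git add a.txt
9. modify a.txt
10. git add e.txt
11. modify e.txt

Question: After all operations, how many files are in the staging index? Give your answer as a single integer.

Answer: 1

Derivation:
After op 1 (modify c.txt): modified={c.txt} staged={none}
After op 2 (git add c.txt): modified={none} staged={c.txt}
After op 3 (modify d.txt): modified={d.txt} staged={c.txt}
After op 4 (git reset c.txt): modified={c.txt, d.txt} staged={none}
After op 5 (modify d.txt): modified={c.txt, d.txt} staged={none}
After op 6 (modify b.txt): modified={b.txt, c.txt, d.txt} staged={none}
After op 7 (modify e.txt): modified={b.txt, c.txt, d.txt, e.txt} staged={none}
After op 8 (git add a.txt): modified={b.txt, c.txt, d.txt, e.txt} staged={none}
After op 9 (modify a.txt): modified={a.txt, b.txt, c.txt, d.txt, e.txt} staged={none}
After op 10 (git add e.txt): modified={a.txt, b.txt, c.txt, d.txt} staged={e.txt}
After op 11 (modify e.txt): modified={a.txt, b.txt, c.txt, d.txt, e.txt} staged={e.txt}
Final staged set: {e.txt} -> count=1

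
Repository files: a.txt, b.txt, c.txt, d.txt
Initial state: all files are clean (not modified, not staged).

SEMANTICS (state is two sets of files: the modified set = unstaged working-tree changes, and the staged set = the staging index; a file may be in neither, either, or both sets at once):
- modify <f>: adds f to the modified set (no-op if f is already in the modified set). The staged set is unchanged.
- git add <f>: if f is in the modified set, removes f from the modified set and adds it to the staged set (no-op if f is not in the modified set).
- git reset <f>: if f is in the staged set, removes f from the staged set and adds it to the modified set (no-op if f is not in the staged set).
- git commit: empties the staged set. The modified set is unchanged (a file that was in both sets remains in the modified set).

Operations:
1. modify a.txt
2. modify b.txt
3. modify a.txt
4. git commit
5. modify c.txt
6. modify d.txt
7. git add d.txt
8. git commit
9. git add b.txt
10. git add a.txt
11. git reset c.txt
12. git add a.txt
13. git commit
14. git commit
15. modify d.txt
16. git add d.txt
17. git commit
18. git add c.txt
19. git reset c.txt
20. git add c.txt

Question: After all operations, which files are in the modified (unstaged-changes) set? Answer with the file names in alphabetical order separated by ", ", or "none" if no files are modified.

Answer: none

Derivation:
After op 1 (modify a.txt): modified={a.txt} staged={none}
After op 2 (modify b.txt): modified={a.txt, b.txt} staged={none}
After op 3 (modify a.txt): modified={a.txt, b.txt} staged={none}
After op 4 (git commit): modified={a.txt, b.txt} staged={none}
After op 5 (modify c.txt): modified={a.txt, b.txt, c.txt} staged={none}
After op 6 (modify d.txt): modified={a.txt, b.txt, c.txt, d.txt} staged={none}
After op 7 (git add d.txt): modified={a.txt, b.txt, c.txt} staged={d.txt}
After op 8 (git commit): modified={a.txt, b.txt, c.txt} staged={none}
After op 9 (git add b.txt): modified={a.txt, c.txt} staged={b.txt}
After op 10 (git add a.txt): modified={c.txt} staged={a.txt, b.txt}
After op 11 (git reset c.txt): modified={c.txt} staged={a.txt, b.txt}
After op 12 (git add a.txt): modified={c.txt} staged={a.txt, b.txt}
After op 13 (git commit): modified={c.txt} staged={none}
After op 14 (git commit): modified={c.txt} staged={none}
After op 15 (modify d.txt): modified={c.txt, d.txt} staged={none}
After op 16 (git add d.txt): modified={c.txt} staged={d.txt}
After op 17 (git commit): modified={c.txt} staged={none}
After op 18 (git add c.txt): modified={none} staged={c.txt}
After op 19 (git reset c.txt): modified={c.txt} staged={none}
After op 20 (git add c.txt): modified={none} staged={c.txt}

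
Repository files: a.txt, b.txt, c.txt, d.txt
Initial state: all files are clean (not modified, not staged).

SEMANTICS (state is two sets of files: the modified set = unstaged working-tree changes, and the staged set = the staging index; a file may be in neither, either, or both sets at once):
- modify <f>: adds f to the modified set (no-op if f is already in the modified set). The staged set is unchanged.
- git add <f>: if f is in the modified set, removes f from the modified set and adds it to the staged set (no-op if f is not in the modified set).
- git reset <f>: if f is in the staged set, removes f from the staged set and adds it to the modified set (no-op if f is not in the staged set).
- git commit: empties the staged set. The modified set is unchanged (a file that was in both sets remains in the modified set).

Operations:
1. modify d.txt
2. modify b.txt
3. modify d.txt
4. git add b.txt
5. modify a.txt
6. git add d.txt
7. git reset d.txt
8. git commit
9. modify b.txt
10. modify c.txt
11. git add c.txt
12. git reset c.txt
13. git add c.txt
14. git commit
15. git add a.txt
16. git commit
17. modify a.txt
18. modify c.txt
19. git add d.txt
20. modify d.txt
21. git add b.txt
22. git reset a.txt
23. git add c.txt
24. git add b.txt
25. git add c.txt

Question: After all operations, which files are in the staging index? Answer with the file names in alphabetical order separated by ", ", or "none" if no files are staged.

After op 1 (modify d.txt): modified={d.txt} staged={none}
After op 2 (modify b.txt): modified={b.txt, d.txt} staged={none}
After op 3 (modify d.txt): modified={b.txt, d.txt} staged={none}
After op 4 (git add b.txt): modified={d.txt} staged={b.txt}
After op 5 (modify a.txt): modified={a.txt, d.txt} staged={b.txt}
After op 6 (git add d.txt): modified={a.txt} staged={b.txt, d.txt}
After op 7 (git reset d.txt): modified={a.txt, d.txt} staged={b.txt}
After op 8 (git commit): modified={a.txt, d.txt} staged={none}
After op 9 (modify b.txt): modified={a.txt, b.txt, d.txt} staged={none}
After op 10 (modify c.txt): modified={a.txt, b.txt, c.txt, d.txt} staged={none}
After op 11 (git add c.txt): modified={a.txt, b.txt, d.txt} staged={c.txt}
After op 12 (git reset c.txt): modified={a.txt, b.txt, c.txt, d.txt} staged={none}
After op 13 (git add c.txt): modified={a.txt, b.txt, d.txt} staged={c.txt}
After op 14 (git commit): modified={a.txt, b.txt, d.txt} staged={none}
After op 15 (git add a.txt): modified={b.txt, d.txt} staged={a.txt}
After op 16 (git commit): modified={b.txt, d.txt} staged={none}
After op 17 (modify a.txt): modified={a.txt, b.txt, d.txt} staged={none}
After op 18 (modify c.txt): modified={a.txt, b.txt, c.txt, d.txt} staged={none}
After op 19 (git add d.txt): modified={a.txt, b.txt, c.txt} staged={d.txt}
After op 20 (modify d.txt): modified={a.txt, b.txt, c.txt, d.txt} staged={d.txt}
After op 21 (git add b.txt): modified={a.txt, c.txt, d.txt} staged={b.txt, d.txt}
After op 22 (git reset a.txt): modified={a.txt, c.txt, d.txt} staged={b.txt, d.txt}
After op 23 (git add c.txt): modified={a.txt, d.txt} staged={b.txt, c.txt, d.txt}
After op 24 (git add b.txt): modified={a.txt, d.txt} staged={b.txt, c.txt, d.txt}
After op 25 (git add c.txt): modified={a.txt, d.txt} staged={b.txt, c.txt, d.txt}

Answer: b.txt, c.txt, d.txt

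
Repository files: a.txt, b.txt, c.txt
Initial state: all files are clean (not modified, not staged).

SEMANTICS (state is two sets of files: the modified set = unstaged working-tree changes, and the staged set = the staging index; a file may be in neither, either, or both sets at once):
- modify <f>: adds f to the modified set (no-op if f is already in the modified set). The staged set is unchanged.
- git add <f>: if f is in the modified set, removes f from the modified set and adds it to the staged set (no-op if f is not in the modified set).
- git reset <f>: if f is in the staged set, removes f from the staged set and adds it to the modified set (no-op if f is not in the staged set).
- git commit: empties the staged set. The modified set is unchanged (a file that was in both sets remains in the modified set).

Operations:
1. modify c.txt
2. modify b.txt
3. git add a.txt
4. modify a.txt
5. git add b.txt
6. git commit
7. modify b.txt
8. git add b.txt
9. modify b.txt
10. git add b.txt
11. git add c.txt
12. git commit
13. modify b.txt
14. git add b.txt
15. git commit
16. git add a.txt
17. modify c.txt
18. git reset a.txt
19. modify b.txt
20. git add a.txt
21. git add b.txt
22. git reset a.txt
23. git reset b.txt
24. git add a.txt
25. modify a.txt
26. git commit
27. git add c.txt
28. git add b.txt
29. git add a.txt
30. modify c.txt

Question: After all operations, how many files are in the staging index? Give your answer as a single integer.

Answer: 3

Derivation:
After op 1 (modify c.txt): modified={c.txt} staged={none}
After op 2 (modify b.txt): modified={b.txt, c.txt} staged={none}
After op 3 (git add a.txt): modified={b.txt, c.txt} staged={none}
After op 4 (modify a.txt): modified={a.txt, b.txt, c.txt} staged={none}
After op 5 (git add b.txt): modified={a.txt, c.txt} staged={b.txt}
After op 6 (git commit): modified={a.txt, c.txt} staged={none}
After op 7 (modify b.txt): modified={a.txt, b.txt, c.txt} staged={none}
After op 8 (git add b.txt): modified={a.txt, c.txt} staged={b.txt}
After op 9 (modify b.txt): modified={a.txt, b.txt, c.txt} staged={b.txt}
After op 10 (git add b.txt): modified={a.txt, c.txt} staged={b.txt}
After op 11 (git add c.txt): modified={a.txt} staged={b.txt, c.txt}
After op 12 (git commit): modified={a.txt} staged={none}
After op 13 (modify b.txt): modified={a.txt, b.txt} staged={none}
After op 14 (git add b.txt): modified={a.txt} staged={b.txt}
After op 15 (git commit): modified={a.txt} staged={none}
After op 16 (git add a.txt): modified={none} staged={a.txt}
After op 17 (modify c.txt): modified={c.txt} staged={a.txt}
After op 18 (git reset a.txt): modified={a.txt, c.txt} staged={none}
After op 19 (modify b.txt): modified={a.txt, b.txt, c.txt} staged={none}
After op 20 (git add a.txt): modified={b.txt, c.txt} staged={a.txt}
After op 21 (git add b.txt): modified={c.txt} staged={a.txt, b.txt}
After op 22 (git reset a.txt): modified={a.txt, c.txt} staged={b.txt}
After op 23 (git reset b.txt): modified={a.txt, b.txt, c.txt} staged={none}
After op 24 (git add a.txt): modified={b.txt, c.txt} staged={a.txt}
After op 25 (modify a.txt): modified={a.txt, b.txt, c.txt} staged={a.txt}
After op 26 (git commit): modified={a.txt, b.txt, c.txt} staged={none}
After op 27 (git add c.txt): modified={a.txt, b.txt} staged={c.txt}
After op 28 (git add b.txt): modified={a.txt} staged={b.txt, c.txt}
After op 29 (git add a.txt): modified={none} staged={a.txt, b.txt, c.txt}
After op 30 (modify c.txt): modified={c.txt} staged={a.txt, b.txt, c.txt}
Final staged set: {a.txt, b.txt, c.txt} -> count=3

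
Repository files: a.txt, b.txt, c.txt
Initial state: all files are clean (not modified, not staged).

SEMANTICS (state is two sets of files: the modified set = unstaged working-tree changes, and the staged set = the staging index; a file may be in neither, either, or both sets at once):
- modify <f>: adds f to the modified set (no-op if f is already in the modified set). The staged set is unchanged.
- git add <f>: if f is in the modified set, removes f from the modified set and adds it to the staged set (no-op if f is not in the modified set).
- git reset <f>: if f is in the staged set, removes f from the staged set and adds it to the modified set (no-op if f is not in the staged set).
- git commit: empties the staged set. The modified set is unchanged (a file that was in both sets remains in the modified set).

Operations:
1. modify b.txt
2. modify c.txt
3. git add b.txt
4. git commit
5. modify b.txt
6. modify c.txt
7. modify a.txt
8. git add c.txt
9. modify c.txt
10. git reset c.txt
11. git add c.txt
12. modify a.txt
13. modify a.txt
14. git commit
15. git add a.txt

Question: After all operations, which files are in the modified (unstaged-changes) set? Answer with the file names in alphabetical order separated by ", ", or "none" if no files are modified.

Answer: b.txt

Derivation:
After op 1 (modify b.txt): modified={b.txt} staged={none}
After op 2 (modify c.txt): modified={b.txt, c.txt} staged={none}
After op 3 (git add b.txt): modified={c.txt} staged={b.txt}
After op 4 (git commit): modified={c.txt} staged={none}
After op 5 (modify b.txt): modified={b.txt, c.txt} staged={none}
After op 6 (modify c.txt): modified={b.txt, c.txt} staged={none}
After op 7 (modify a.txt): modified={a.txt, b.txt, c.txt} staged={none}
After op 8 (git add c.txt): modified={a.txt, b.txt} staged={c.txt}
After op 9 (modify c.txt): modified={a.txt, b.txt, c.txt} staged={c.txt}
After op 10 (git reset c.txt): modified={a.txt, b.txt, c.txt} staged={none}
After op 11 (git add c.txt): modified={a.txt, b.txt} staged={c.txt}
After op 12 (modify a.txt): modified={a.txt, b.txt} staged={c.txt}
After op 13 (modify a.txt): modified={a.txt, b.txt} staged={c.txt}
After op 14 (git commit): modified={a.txt, b.txt} staged={none}
After op 15 (git add a.txt): modified={b.txt} staged={a.txt}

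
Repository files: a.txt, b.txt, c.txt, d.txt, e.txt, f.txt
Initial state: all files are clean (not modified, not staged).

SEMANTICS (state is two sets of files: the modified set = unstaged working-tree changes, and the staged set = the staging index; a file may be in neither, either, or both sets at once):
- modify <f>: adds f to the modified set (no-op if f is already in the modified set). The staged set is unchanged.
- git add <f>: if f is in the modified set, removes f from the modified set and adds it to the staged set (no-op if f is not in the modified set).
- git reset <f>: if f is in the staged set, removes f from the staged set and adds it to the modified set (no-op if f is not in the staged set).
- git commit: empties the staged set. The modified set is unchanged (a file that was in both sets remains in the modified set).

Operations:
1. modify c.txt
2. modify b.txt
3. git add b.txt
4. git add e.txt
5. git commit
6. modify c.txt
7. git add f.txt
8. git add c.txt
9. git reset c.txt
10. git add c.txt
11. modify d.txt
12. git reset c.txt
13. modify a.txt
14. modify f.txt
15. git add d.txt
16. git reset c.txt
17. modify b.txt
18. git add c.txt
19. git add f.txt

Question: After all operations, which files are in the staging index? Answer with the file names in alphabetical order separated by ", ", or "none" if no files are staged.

After op 1 (modify c.txt): modified={c.txt} staged={none}
After op 2 (modify b.txt): modified={b.txt, c.txt} staged={none}
After op 3 (git add b.txt): modified={c.txt} staged={b.txt}
After op 4 (git add e.txt): modified={c.txt} staged={b.txt}
After op 5 (git commit): modified={c.txt} staged={none}
After op 6 (modify c.txt): modified={c.txt} staged={none}
After op 7 (git add f.txt): modified={c.txt} staged={none}
After op 8 (git add c.txt): modified={none} staged={c.txt}
After op 9 (git reset c.txt): modified={c.txt} staged={none}
After op 10 (git add c.txt): modified={none} staged={c.txt}
After op 11 (modify d.txt): modified={d.txt} staged={c.txt}
After op 12 (git reset c.txt): modified={c.txt, d.txt} staged={none}
After op 13 (modify a.txt): modified={a.txt, c.txt, d.txt} staged={none}
After op 14 (modify f.txt): modified={a.txt, c.txt, d.txt, f.txt} staged={none}
After op 15 (git add d.txt): modified={a.txt, c.txt, f.txt} staged={d.txt}
After op 16 (git reset c.txt): modified={a.txt, c.txt, f.txt} staged={d.txt}
After op 17 (modify b.txt): modified={a.txt, b.txt, c.txt, f.txt} staged={d.txt}
After op 18 (git add c.txt): modified={a.txt, b.txt, f.txt} staged={c.txt, d.txt}
After op 19 (git add f.txt): modified={a.txt, b.txt} staged={c.txt, d.txt, f.txt}

Answer: c.txt, d.txt, f.txt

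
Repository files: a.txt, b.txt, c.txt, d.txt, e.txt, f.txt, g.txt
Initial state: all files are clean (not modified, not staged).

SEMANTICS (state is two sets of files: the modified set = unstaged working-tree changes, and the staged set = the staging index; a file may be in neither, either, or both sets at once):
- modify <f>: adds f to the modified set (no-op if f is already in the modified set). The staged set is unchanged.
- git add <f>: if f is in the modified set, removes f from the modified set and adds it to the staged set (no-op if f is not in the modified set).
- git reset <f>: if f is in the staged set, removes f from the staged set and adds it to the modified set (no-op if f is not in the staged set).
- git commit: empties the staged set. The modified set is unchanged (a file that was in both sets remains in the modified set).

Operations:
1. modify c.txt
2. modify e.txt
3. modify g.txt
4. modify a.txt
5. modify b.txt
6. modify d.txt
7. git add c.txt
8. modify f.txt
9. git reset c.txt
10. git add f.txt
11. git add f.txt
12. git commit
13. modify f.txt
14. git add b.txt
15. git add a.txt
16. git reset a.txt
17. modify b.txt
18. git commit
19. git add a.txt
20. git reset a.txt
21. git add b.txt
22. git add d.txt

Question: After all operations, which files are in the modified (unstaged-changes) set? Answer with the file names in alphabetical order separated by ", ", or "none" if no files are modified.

Answer: a.txt, c.txt, e.txt, f.txt, g.txt

Derivation:
After op 1 (modify c.txt): modified={c.txt} staged={none}
After op 2 (modify e.txt): modified={c.txt, e.txt} staged={none}
After op 3 (modify g.txt): modified={c.txt, e.txt, g.txt} staged={none}
After op 4 (modify a.txt): modified={a.txt, c.txt, e.txt, g.txt} staged={none}
After op 5 (modify b.txt): modified={a.txt, b.txt, c.txt, e.txt, g.txt} staged={none}
After op 6 (modify d.txt): modified={a.txt, b.txt, c.txt, d.txt, e.txt, g.txt} staged={none}
After op 7 (git add c.txt): modified={a.txt, b.txt, d.txt, e.txt, g.txt} staged={c.txt}
After op 8 (modify f.txt): modified={a.txt, b.txt, d.txt, e.txt, f.txt, g.txt} staged={c.txt}
After op 9 (git reset c.txt): modified={a.txt, b.txt, c.txt, d.txt, e.txt, f.txt, g.txt} staged={none}
After op 10 (git add f.txt): modified={a.txt, b.txt, c.txt, d.txt, e.txt, g.txt} staged={f.txt}
After op 11 (git add f.txt): modified={a.txt, b.txt, c.txt, d.txt, e.txt, g.txt} staged={f.txt}
After op 12 (git commit): modified={a.txt, b.txt, c.txt, d.txt, e.txt, g.txt} staged={none}
After op 13 (modify f.txt): modified={a.txt, b.txt, c.txt, d.txt, e.txt, f.txt, g.txt} staged={none}
After op 14 (git add b.txt): modified={a.txt, c.txt, d.txt, e.txt, f.txt, g.txt} staged={b.txt}
After op 15 (git add a.txt): modified={c.txt, d.txt, e.txt, f.txt, g.txt} staged={a.txt, b.txt}
After op 16 (git reset a.txt): modified={a.txt, c.txt, d.txt, e.txt, f.txt, g.txt} staged={b.txt}
After op 17 (modify b.txt): modified={a.txt, b.txt, c.txt, d.txt, e.txt, f.txt, g.txt} staged={b.txt}
After op 18 (git commit): modified={a.txt, b.txt, c.txt, d.txt, e.txt, f.txt, g.txt} staged={none}
After op 19 (git add a.txt): modified={b.txt, c.txt, d.txt, e.txt, f.txt, g.txt} staged={a.txt}
After op 20 (git reset a.txt): modified={a.txt, b.txt, c.txt, d.txt, e.txt, f.txt, g.txt} staged={none}
After op 21 (git add b.txt): modified={a.txt, c.txt, d.txt, e.txt, f.txt, g.txt} staged={b.txt}
After op 22 (git add d.txt): modified={a.txt, c.txt, e.txt, f.txt, g.txt} staged={b.txt, d.txt}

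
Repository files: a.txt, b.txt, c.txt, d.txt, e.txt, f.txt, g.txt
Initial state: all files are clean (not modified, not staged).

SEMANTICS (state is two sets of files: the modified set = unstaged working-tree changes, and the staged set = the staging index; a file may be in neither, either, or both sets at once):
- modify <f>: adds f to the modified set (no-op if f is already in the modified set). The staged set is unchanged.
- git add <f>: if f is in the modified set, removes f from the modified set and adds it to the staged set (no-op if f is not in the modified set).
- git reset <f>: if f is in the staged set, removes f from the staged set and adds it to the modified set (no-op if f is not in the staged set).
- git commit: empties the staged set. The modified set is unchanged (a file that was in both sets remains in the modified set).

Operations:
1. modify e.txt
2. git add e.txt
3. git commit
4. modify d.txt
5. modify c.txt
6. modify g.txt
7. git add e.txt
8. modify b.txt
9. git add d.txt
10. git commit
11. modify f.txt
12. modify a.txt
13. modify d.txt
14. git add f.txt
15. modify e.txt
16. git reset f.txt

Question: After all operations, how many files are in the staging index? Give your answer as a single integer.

Answer: 0

Derivation:
After op 1 (modify e.txt): modified={e.txt} staged={none}
After op 2 (git add e.txt): modified={none} staged={e.txt}
After op 3 (git commit): modified={none} staged={none}
After op 4 (modify d.txt): modified={d.txt} staged={none}
After op 5 (modify c.txt): modified={c.txt, d.txt} staged={none}
After op 6 (modify g.txt): modified={c.txt, d.txt, g.txt} staged={none}
After op 7 (git add e.txt): modified={c.txt, d.txt, g.txt} staged={none}
After op 8 (modify b.txt): modified={b.txt, c.txt, d.txt, g.txt} staged={none}
After op 9 (git add d.txt): modified={b.txt, c.txt, g.txt} staged={d.txt}
After op 10 (git commit): modified={b.txt, c.txt, g.txt} staged={none}
After op 11 (modify f.txt): modified={b.txt, c.txt, f.txt, g.txt} staged={none}
After op 12 (modify a.txt): modified={a.txt, b.txt, c.txt, f.txt, g.txt} staged={none}
After op 13 (modify d.txt): modified={a.txt, b.txt, c.txt, d.txt, f.txt, g.txt} staged={none}
After op 14 (git add f.txt): modified={a.txt, b.txt, c.txt, d.txt, g.txt} staged={f.txt}
After op 15 (modify e.txt): modified={a.txt, b.txt, c.txt, d.txt, e.txt, g.txt} staged={f.txt}
After op 16 (git reset f.txt): modified={a.txt, b.txt, c.txt, d.txt, e.txt, f.txt, g.txt} staged={none}
Final staged set: {none} -> count=0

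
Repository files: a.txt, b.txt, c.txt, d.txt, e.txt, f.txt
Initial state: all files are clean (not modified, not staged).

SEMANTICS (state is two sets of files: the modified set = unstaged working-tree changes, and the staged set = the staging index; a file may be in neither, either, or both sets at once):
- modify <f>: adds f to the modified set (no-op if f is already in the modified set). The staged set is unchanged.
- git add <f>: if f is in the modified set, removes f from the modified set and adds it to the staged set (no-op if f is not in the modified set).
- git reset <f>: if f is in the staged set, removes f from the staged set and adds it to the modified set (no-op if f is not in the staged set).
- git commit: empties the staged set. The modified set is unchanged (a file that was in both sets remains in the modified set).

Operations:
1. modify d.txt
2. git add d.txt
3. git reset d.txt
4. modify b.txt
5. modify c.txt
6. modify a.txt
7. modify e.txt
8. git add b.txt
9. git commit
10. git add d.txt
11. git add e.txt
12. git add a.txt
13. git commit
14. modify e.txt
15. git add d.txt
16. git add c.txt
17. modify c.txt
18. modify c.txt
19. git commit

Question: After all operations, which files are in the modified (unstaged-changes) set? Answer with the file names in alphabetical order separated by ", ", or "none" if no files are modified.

After op 1 (modify d.txt): modified={d.txt} staged={none}
After op 2 (git add d.txt): modified={none} staged={d.txt}
After op 3 (git reset d.txt): modified={d.txt} staged={none}
After op 4 (modify b.txt): modified={b.txt, d.txt} staged={none}
After op 5 (modify c.txt): modified={b.txt, c.txt, d.txt} staged={none}
After op 6 (modify a.txt): modified={a.txt, b.txt, c.txt, d.txt} staged={none}
After op 7 (modify e.txt): modified={a.txt, b.txt, c.txt, d.txt, e.txt} staged={none}
After op 8 (git add b.txt): modified={a.txt, c.txt, d.txt, e.txt} staged={b.txt}
After op 9 (git commit): modified={a.txt, c.txt, d.txt, e.txt} staged={none}
After op 10 (git add d.txt): modified={a.txt, c.txt, e.txt} staged={d.txt}
After op 11 (git add e.txt): modified={a.txt, c.txt} staged={d.txt, e.txt}
After op 12 (git add a.txt): modified={c.txt} staged={a.txt, d.txt, e.txt}
After op 13 (git commit): modified={c.txt} staged={none}
After op 14 (modify e.txt): modified={c.txt, e.txt} staged={none}
After op 15 (git add d.txt): modified={c.txt, e.txt} staged={none}
After op 16 (git add c.txt): modified={e.txt} staged={c.txt}
After op 17 (modify c.txt): modified={c.txt, e.txt} staged={c.txt}
After op 18 (modify c.txt): modified={c.txt, e.txt} staged={c.txt}
After op 19 (git commit): modified={c.txt, e.txt} staged={none}

Answer: c.txt, e.txt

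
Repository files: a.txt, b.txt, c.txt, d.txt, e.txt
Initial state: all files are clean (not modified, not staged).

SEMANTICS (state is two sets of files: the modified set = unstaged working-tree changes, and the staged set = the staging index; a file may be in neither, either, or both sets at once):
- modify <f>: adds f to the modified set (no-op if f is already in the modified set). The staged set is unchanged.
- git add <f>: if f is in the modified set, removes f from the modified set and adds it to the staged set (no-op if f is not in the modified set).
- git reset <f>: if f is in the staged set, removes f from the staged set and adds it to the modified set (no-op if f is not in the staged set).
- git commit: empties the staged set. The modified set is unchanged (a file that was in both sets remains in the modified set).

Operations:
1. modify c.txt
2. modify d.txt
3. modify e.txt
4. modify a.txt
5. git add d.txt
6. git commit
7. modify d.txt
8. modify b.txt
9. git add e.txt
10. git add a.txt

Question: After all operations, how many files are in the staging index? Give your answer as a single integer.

After op 1 (modify c.txt): modified={c.txt} staged={none}
After op 2 (modify d.txt): modified={c.txt, d.txt} staged={none}
After op 3 (modify e.txt): modified={c.txt, d.txt, e.txt} staged={none}
After op 4 (modify a.txt): modified={a.txt, c.txt, d.txt, e.txt} staged={none}
After op 5 (git add d.txt): modified={a.txt, c.txt, e.txt} staged={d.txt}
After op 6 (git commit): modified={a.txt, c.txt, e.txt} staged={none}
After op 7 (modify d.txt): modified={a.txt, c.txt, d.txt, e.txt} staged={none}
After op 8 (modify b.txt): modified={a.txt, b.txt, c.txt, d.txt, e.txt} staged={none}
After op 9 (git add e.txt): modified={a.txt, b.txt, c.txt, d.txt} staged={e.txt}
After op 10 (git add a.txt): modified={b.txt, c.txt, d.txt} staged={a.txt, e.txt}
Final staged set: {a.txt, e.txt} -> count=2

Answer: 2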